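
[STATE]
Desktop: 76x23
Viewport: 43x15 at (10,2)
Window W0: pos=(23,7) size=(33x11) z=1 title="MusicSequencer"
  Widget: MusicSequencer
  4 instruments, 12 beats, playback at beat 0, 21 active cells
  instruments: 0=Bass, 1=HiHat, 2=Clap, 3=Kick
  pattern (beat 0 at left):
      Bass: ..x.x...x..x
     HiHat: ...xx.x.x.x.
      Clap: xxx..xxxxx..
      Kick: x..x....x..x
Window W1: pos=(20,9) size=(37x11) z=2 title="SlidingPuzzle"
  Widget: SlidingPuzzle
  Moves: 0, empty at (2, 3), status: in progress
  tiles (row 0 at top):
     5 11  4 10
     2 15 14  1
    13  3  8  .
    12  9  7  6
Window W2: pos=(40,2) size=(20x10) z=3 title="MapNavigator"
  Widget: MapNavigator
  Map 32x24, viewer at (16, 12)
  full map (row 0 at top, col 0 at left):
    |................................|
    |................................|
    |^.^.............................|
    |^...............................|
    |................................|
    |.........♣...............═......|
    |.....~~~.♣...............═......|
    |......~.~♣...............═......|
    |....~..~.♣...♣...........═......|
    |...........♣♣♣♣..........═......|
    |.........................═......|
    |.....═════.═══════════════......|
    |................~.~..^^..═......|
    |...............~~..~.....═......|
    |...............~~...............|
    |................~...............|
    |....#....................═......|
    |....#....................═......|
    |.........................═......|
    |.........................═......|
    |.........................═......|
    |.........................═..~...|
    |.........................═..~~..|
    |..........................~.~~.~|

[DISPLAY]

                              ┏━━━━━━━━━━━━
                              ┃ MapNavigato
                              ┠────────────
                              ┃....♣♣♣♣....
                              ┃............
             ┏━━━━━━━━━━━━━━━━┃═══.════════
             ┃ MusicSequencer ┃.........@.~
          ┏━━━━━━━━━━━━━━━━━━━┃........~~..
          ┃ SlidingPuzzle     ┃........~~..
          ┠───────────────────┗━━━━━━━━━━━━
          ┃┌────┬────┬────┬────┐           
          ┃│  5 │ 11 │  4 │ 10 │           
          ┃├────┼────┼────┼────┤           
          ┃│  2 │ 15 │ 14 │  1 │           
          ┃├────┼────┼────┼────┤           


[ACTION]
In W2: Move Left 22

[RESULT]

                              ┏━━━━━━━━━━━━
                              ┃ MapNavigato
                              ┠────────────
                              ┃         ...
                              ┃         ...
             ┏━━━━━━━━━━━━━━━━┃         ...
             ┃ MusicSequencer ┃         @..
          ┏━━━━━━━━━━━━━━━━━━━┃         ...
          ┃ SlidingPuzzle     ┃         ...
          ┠───────────────────┗━━━━━━━━━━━━
          ┃┌────┬────┬────┬────┐           
          ┃│  5 │ 11 │  4 │ 10 │           
          ┃├────┼────┼────┼────┤           
          ┃│  2 │ 15 │ 14 │  1 │           
          ┃├────┼────┼────┼────┤           


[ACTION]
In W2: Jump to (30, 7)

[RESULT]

                              ┏━━━━━━━━━━━━
                              ┃ MapNavigato
                              ┠────────────
                              ┃........... 
                              ┃....═...... 
             ┏━━━━━━━━━━━━━━━━┃....═...... 
             ┃ MusicSequencer ┃....═....@. 
          ┏━━━━━━━━━━━━━━━━━━━┃....═...... 
          ┃ SlidingPuzzle     ┃....═...... 
          ┠───────────────────┗━━━━━━━━━━━━
          ┃┌────┬────┬────┬────┐           
          ┃│  5 │ 11 │  4 │ 10 │           
          ┃├────┼────┼────┼────┤           
          ┃│  2 │ 15 │ 14 │  1 │           
          ┃├────┼────┼────┼────┤           


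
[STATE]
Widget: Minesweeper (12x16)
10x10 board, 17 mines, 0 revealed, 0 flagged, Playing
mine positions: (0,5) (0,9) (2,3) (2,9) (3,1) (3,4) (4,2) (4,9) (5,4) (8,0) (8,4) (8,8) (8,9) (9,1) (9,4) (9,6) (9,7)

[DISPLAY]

■■■■■■■■■■  
■■■■■■■■■■  
■■■■■■■■■■  
■■■■■■■■■■  
■■■■■■■■■■  
■■■■■■■■■■  
■■■■■■■■■■  
■■■■■■■■■■  
■■■■■■■■■■  
■■■■■■■■■■  
            
            
            
            
            
            


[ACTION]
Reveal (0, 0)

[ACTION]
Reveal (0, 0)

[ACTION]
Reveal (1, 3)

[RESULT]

    1■■■■■  
  112■■■■■  
112■■■■■■■  
■■■■■■■■■■  
■■■■■■■■■■  
■■■■■■■■■■  
■■■■■■■■■■  
■■■■■■■■■■  
■■■■■■■■■■  
■■■■■■■■■■  
            
            
            
            
            
            


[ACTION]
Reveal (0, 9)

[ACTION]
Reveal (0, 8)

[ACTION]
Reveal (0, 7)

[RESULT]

    1✹■■■✹  
  112■■■■■  
112✹■■■■■✹  
■✹■■✹■■■■■  
■■✹■■■■■■✹  
■■■■✹■■■■■  
■■■■■■■■■■  
■■■■■■■■■■  
✹■■■✹■■■✹✹  
■✹■■✹■✹✹■■  
            
            
            
            
            
            


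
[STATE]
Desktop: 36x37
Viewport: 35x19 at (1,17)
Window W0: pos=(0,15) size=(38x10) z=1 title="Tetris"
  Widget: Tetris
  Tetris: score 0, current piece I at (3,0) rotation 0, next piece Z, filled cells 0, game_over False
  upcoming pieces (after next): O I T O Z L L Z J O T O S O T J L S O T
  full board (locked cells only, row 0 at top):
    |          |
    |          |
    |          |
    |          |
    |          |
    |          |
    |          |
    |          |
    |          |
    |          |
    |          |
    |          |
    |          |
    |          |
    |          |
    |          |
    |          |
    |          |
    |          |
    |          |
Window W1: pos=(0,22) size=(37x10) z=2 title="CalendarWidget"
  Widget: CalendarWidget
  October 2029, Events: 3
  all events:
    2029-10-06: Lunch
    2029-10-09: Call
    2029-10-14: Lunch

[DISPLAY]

───────────────────────────────────
          │Next:                   
          │▓▓                      
          │ ▓▓                     
          │                        
━━━━━━━━━━━━━━━━━━━━━━━━━━━━━━━━━━━
 CalendarWidget                    
───────────────────────────────────
            October 2029           
Mo Tu We Th Fr Sa Su               
 1  2  3  4  5  6*  7              
 8  9* 10 11 12 13 14*             
15 16 17 18 19 20 21               
22 23 24 25 26 27 28               
━━━━━━━━━━━━━━━━━━━━━━━━━━━━━━━━━━━
                                   
                                   
                                   
                                   


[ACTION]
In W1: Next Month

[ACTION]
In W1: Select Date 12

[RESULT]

───────────────────────────────────
          │Next:                   
          │▓▓                      
          │ ▓▓                     
          │                        
━━━━━━━━━━━━━━━━━━━━━━━━━━━━━━━━━━━
 CalendarWidget                    
───────────────────────────────────
           November 2029           
Mo Tu We Th Fr Sa Su               
          1  2  3  4               
 5  6  7  8  9 10 11               
[12] 13 14 15 16 17 18             
19 20 21 22 23 24 25               
━━━━━━━━━━━━━━━━━━━━━━━━━━━━━━━━━━━
                                   
                                   
                                   
                                   


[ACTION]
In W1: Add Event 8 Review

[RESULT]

───────────────────────────────────
          │Next:                   
          │▓▓                      
          │ ▓▓                     
          │                        
━━━━━━━━━━━━━━━━━━━━━━━━━━━━━━━━━━━
 CalendarWidget                    
───────────────────────────────────
           November 2029           
Mo Tu We Th Fr Sa Su               
          1  2  3  4               
 5  6  7  8*  9 10 11              
[12] 13 14 15 16 17 18             
19 20 21 22 23 24 25               
━━━━━━━━━━━━━━━━━━━━━━━━━━━━━━━━━━━
                                   
                                   
                                   
                                   


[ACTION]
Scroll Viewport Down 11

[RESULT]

          │Next:                   
          │▓▓                      
          │ ▓▓                     
          │                        
━━━━━━━━━━━━━━━━━━━━━━━━━━━━━━━━━━━
 CalendarWidget                    
───────────────────────────────────
           November 2029           
Mo Tu We Th Fr Sa Su               
          1  2  3  4               
 5  6  7  8*  9 10 11              
[12] 13 14 15 16 17 18             
19 20 21 22 23 24 25               
━━━━━━━━━━━━━━━━━━━━━━━━━━━━━━━━━━━
                                   
                                   
                                   
                                   
                                   


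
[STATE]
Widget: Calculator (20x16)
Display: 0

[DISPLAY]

                   0
┌───┬───┬───┬───┐   
│ 7 │ 8 │ 9 │ ÷ │   
├───┼───┼───┼───┤   
│ 4 │ 5 │ 6 │ × │   
├───┼───┼───┼───┤   
│ 1 │ 2 │ 3 │ - │   
├───┼───┼───┼───┤   
│ 0 │ . │ = │ + │   
├───┼───┼───┼───┤   
│ C │ MC│ MR│ M+│   
└───┴───┴───┴───┘   
                    
                    
                    
                    


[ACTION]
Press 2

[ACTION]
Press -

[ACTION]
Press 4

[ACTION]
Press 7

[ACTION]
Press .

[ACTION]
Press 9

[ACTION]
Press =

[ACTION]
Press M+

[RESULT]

               -45.9
┌───┬───┬───┬───┐   
│ 7 │ 8 │ 9 │ ÷ │   
├───┼───┼───┼───┤   
│ 4 │ 5 │ 6 │ × │   
├───┼───┼───┼───┤   
│ 1 │ 2 │ 3 │ - │   
├───┼───┼───┼───┤   
│ 0 │ . │ = │ + │   
├───┼───┼───┼───┤   
│ C │ MC│ MR│ M+│   
└───┴───┴───┴───┘   
                    
                    
                    
                    


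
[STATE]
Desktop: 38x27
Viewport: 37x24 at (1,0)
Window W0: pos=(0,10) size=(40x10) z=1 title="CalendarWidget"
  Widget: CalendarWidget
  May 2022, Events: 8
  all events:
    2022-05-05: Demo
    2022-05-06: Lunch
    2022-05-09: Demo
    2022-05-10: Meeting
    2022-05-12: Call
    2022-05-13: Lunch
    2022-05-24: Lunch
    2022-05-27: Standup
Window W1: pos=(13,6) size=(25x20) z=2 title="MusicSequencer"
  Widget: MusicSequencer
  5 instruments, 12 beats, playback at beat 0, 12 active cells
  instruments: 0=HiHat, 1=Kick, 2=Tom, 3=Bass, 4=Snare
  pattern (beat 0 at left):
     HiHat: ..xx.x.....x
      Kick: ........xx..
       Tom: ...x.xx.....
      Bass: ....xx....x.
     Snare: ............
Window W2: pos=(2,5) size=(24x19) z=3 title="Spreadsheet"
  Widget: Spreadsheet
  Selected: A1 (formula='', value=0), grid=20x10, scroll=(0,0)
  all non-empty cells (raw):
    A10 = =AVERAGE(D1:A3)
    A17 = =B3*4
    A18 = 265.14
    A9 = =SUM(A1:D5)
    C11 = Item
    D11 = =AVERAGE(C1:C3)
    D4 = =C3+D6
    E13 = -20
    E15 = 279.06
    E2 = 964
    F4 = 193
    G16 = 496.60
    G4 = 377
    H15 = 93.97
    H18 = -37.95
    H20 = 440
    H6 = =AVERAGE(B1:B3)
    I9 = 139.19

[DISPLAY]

                                     
                                     
                                     
                                     
                                     
 ┏━━━━━━━━━━━━━━━━━━━━━━┓            
 ┃ Spreadsheet          ┃━━━━━━━━━━━┓
 ┠──────────────────────┨cer        ┃
 ┃A1:                   ┃───────────┨
 ┃       A       B      ┃678901     ┃
━┃----------------------┃·····█     ┃
 ┃  1      [0]       0  ┃··██··     ┃
─┃  2        0       0  ┃█·····     ┃
 ┃  3        0       0  ┃····█·     ┃
M┃  4        0       0  ┃······     ┃
 ┃  5        0       0  ┃           ┃
 ┃  6        0       0  ┃           ┃
 ┃  7        0       0  ┃           ┃
1┃  8        0       0  ┃           ┃
━┃  9        0       0  ┃           ┃
 ┃ 10        0       0  ┃           ┃
 ┃ 11        0       0It┃           ┃
 ┃ 12        0       0  ┃           ┃
 ┗━━━━━━━━━━━━━━━━━━━━━━┛           ┃


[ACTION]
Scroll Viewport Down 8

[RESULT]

                                     
                                     
 ┏━━━━━━━━━━━━━━━━━━━━━━┓            
 ┃ Spreadsheet          ┃━━━━━━━━━━━┓
 ┠──────────────────────┨cer        ┃
 ┃A1:                   ┃───────────┨
 ┃       A       B      ┃678901     ┃
━┃----------------------┃·····█     ┃
 ┃  1      [0]       0  ┃··██··     ┃
─┃  2        0       0  ┃█·····     ┃
 ┃  3        0       0  ┃····█·     ┃
M┃  4        0       0  ┃······     ┃
 ┃  5        0       0  ┃           ┃
 ┃  6        0       0  ┃           ┃
 ┃  7        0       0  ┃           ┃
1┃  8        0       0  ┃           ┃
━┃  9        0       0  ┃           ┃
 ┃ 10        0       0  ┃           ┃
 ┃ 11        0       0It┃           ┃
 ┃ 12        0       0  ┃           ┃
 ┗━━━━━━━━━━━━━━━━━━━━━━┛           ┃
            ┃                       ┃
            ┗━━━━━━━━━━━━━━━━━━━━━━━┛
                                     


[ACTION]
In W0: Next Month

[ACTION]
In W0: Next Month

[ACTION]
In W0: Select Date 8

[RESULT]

                                     
                                     
 ┏━━━━━━━━━━━━━━━━━━━━━━┓            
 ┃ Spreadsheet          ┃━━━━━━━━━━━┓
 ┠──────────────────────┨cer        ┃
 ┃A1:                   ┃───────────┨
 ┃       A       B      ┃678901     ┃
━┃----------------------┃·····█     ┃
 ┃  1      [0]       0  ┃··██··     ┃
─┃  2        0       0  ┃█·····     ┃
 ┃  3        0       0  ┃····█·     ┃
M┃  4        0       0  ┃······     ┃
 ┃  5        0       0  ┃           ┃
 ┃  6        0       0  ┃           ┃
1┃  7        0       0  ┃           ┃
1┃  8        0       0  ┃           ┃
━┃  9        0       0  ┃           ┃
 ┃ 10        0       0  ┃           ┃
 ┃ 11        0       0It┃           ┃
 ┃ 12        0       0  ┃           ┃
 ┗━━━━━━━━━━━━━━━━━━━━━━┛           ┃
            ┃                       ┃
            ┗━━━━━━━━━━━━━━━━━━━━━━━┛
                                     


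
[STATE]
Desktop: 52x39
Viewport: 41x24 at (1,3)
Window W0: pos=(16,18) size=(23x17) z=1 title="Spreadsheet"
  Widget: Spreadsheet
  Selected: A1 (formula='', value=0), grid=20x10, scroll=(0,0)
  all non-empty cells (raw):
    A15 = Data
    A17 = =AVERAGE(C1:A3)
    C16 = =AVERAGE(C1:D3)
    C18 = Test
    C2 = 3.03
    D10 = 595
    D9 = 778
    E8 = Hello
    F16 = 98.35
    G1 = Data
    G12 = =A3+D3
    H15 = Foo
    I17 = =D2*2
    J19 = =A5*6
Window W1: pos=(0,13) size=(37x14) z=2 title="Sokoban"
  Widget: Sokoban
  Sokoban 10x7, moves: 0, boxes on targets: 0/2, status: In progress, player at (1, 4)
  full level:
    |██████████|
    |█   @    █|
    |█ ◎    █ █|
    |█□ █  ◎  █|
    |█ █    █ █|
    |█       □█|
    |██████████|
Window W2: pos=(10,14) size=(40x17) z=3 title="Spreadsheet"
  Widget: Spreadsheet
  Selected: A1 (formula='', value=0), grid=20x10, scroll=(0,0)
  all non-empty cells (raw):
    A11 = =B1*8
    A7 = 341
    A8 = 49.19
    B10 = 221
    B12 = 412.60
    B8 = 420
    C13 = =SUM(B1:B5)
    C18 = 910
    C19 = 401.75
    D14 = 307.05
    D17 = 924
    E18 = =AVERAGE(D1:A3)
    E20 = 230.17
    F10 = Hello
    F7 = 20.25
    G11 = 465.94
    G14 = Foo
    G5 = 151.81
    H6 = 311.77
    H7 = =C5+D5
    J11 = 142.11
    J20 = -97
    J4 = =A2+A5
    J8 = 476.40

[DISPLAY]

                                         
                                         
                                         
                                         
                                         
                                         
                                         
                                         
                                         
                                         
━━━━━━━━━━━━━━━━━━━━━━━━━━━━━━━━━━━┓     
 Sokoban ┏━━━━━━━━━━━━━━━━━━━━━━━━━━━━━━━
─────────┃ Spreadsheet                   
█████████┠───────────────────────────────
█   @    ┃A1:                            
█ ◎    █ ┃       A       B       C       
█□ █  ◎  ┃-------------------------------
█ █    █ ┃  1      [0]       0       0   
█       □┃  2        0       0       0   
█████████┃  3        0       0       0   
Moves: 0 ┃  4        0       0       0   
         ┃  5        0       0       0   
         ┃  6        0       0       0   
━━━━━━━━━┃  7      341       0       0   


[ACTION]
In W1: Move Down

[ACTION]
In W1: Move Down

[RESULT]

                                         
                                         
                                         
                                         
                                         
                                         
                                         
                                         
                                         
                                         
━━━━━━━━━━━━━━━━━━━━━━━━━━━━━━━━━━━┓     
 Sokoban ┏━━━━━━━━━━━━━━━━━━━━━━━━━━━━━━━
─────────┃ Spreadsheet                   
█████████┠───────────────────────────────
█        ┃A1:                            
█ ◎    █ ┃       A       B       C       
█□ █@ ◎  ┃-------------------------------
█ █    █ ┃  1      [0]       0       0   
█       □┃  2        0       0       0   
█████████┃  3        0       0       0   
Moves: 2 ┃  4        0       0       0   
         ┃  5        0       0       0   
         ┃  6        0       0       0   
━━━━━━━━━┃  7      341       0       0   


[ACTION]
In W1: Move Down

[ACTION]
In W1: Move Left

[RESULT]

                                         
                                         
                                         
                                         
                                         
                                         
                                         
                                         
                                         
                                         
━━━━━━━━━━━━━━━━━━━━━━━━━━━━━━━━━━━┓     
 Sokoban ┏━━━━━━━━━━━━━━━━━━━━━━━━━━━━━━━
─────────┃ Spreadsheet                   
█████████┠───────────────────────────────
█        ┃A1:                            
█ ◎    █ ┃       A       B       C       
█□ █  ◎  ┃-------------------------------
█ █@   █ ┃  1      [0]       0       0   
█       □┃  2        0       0       0   
█████████┃  3        0       0       0   
Moves: 4 ┃  4        0       0       0   
         ┃  5        0       0       0   
         ┃  6        0       0       0   
━━━━━━━━━┃  7      341       0       0   


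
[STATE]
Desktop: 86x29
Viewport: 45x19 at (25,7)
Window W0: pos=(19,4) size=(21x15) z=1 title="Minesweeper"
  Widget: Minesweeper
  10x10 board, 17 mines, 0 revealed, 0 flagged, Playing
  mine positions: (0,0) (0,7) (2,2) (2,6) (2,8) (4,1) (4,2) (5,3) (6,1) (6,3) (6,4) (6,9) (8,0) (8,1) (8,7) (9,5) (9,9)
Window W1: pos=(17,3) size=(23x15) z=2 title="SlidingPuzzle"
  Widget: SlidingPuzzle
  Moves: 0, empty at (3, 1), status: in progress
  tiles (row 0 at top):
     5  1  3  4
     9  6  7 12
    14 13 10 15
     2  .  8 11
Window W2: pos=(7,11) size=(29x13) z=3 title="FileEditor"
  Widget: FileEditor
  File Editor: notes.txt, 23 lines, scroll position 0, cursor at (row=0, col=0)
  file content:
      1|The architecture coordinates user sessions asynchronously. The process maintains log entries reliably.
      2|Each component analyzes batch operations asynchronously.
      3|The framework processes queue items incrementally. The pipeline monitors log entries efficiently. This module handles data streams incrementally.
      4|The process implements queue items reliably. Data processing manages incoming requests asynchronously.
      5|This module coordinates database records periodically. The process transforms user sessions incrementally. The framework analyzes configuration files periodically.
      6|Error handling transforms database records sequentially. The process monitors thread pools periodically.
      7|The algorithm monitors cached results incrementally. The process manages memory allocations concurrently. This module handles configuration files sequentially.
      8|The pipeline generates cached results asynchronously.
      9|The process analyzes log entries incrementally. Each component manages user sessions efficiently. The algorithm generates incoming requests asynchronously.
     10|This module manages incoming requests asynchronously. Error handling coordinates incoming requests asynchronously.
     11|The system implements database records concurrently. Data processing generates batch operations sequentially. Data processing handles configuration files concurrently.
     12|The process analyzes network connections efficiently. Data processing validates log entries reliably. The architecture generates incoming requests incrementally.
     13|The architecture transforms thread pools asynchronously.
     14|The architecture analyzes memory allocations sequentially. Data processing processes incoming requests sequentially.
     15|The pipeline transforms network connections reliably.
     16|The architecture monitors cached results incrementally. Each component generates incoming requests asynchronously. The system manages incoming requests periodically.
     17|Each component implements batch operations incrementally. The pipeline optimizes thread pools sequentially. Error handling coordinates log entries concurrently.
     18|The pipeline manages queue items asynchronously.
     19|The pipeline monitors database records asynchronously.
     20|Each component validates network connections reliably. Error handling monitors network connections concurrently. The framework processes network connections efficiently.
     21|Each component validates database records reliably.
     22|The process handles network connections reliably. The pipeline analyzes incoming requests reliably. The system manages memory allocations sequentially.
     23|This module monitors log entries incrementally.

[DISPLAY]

 1 │  3 │  4 │┃                              
───┼────┼────┤┃                              
 6 │  7 │ 12 │┃                              
───┼────┼────┤┃                              
━━━━━━━━━━┓5 │┃                              
          ┃──┤┃                              
──────────┨1 │┃                              
coordinat▲┃──┘┃                              
alyzes ba█┃   ┃                              
cesses qu░┃   ┃                              
ments que░┃━━━┛                              
inates da░┃━━━┛                              
ansforms ░┃                                  
itors cac░┃                                  
rates cac░┃                                  
zes log e▼┃                                  
━━━━━━━━━━┛                                  
                                             
                                             


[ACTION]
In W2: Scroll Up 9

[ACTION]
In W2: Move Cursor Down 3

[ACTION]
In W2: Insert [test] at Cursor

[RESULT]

 1 │  3 │  4 │┃                              
───┼────┼────┤┃                              
 6 │  7 │ 12 │┃                              
───┼────┼────┤┃                              
━━━━━━━━━━┓5 │┃                              
          ┃──┤┃                              
──────────┨1 │┃                              
coordinat▲┃──┘┃                              
alyzes ba█┃   ┃                              
cesses qu░┃   ┃                              
mplements░┃━━━┛                              
inates da░┃━━━┛                              
ansforms ░┃                                  
itors cac░┃                                  
rates cac░┃                                  
zes log e▼┃                                  
━━━━━━━━━━┛                                  
                                             
                                             


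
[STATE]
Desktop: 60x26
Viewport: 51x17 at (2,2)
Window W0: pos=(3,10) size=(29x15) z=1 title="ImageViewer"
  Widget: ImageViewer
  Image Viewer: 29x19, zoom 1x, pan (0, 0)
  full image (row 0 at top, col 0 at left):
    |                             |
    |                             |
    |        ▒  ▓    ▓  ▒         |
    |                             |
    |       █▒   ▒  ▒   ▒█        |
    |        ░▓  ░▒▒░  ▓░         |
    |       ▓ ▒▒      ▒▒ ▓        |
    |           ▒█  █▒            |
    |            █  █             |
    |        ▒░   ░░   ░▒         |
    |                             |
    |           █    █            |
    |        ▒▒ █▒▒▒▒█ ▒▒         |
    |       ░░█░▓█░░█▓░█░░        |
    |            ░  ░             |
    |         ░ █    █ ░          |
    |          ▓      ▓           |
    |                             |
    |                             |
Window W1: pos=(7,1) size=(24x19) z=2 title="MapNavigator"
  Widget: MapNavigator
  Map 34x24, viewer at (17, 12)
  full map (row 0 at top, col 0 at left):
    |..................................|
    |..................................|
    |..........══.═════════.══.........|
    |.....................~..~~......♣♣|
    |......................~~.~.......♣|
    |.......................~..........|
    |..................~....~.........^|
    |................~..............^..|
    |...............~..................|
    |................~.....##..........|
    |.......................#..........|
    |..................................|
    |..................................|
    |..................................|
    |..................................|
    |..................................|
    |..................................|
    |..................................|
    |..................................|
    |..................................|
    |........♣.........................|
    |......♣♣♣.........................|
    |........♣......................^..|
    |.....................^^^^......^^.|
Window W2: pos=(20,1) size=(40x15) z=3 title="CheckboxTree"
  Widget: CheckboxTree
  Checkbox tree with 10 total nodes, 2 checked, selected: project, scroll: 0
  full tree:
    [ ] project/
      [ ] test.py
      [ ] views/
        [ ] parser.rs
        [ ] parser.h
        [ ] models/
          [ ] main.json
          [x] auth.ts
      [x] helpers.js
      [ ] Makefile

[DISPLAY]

     ┃ MapNavigato┃ CheckboxTree                   
     ┠────────────┠────────────────────────────────
     ┃............┃>[-] project/                   
     ┃............┃   [ ] test.py                  
     ┃..........~.┃   [-] views/                   
     ┃.........~..┃     [ ] parser.rs              
     ┃..........~.┃     [ ] parser.h               
     ┃............┃     [-] models/                
 ┏━━━┃............┃       [ ] main.json            
 ┃ Im┃...........@┃       [x] auth.ts              
 ┠───┃............┃   [x] helpers.js               
 ┃   ┃............┃   [ ] Makefile                 
 ┃   ┃............┃                                
 ┃   ┃............┗━━━━━━━━━━━━━━━━━━━━━━━━━━━━━━━━
 ┃   ┃......................┃┃                     
 ┃   ┃......................┃┃                     
 ┃   ┃......................┃┃                     


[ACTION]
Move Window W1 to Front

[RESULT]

     ┃ MapNavigator         ┃ree                   
     ┠──────────────────────┨──────────────────────
     ┃.................~....┃ct/                   
     ┃............~....~....┃t.py                  
     ┃..........~...........┃ws/                   
     ┃.........~............┃arser.rs              
     ┃..........~.....##....┃arser.h               
     ┃.................#....┃odels/                
 ┏━━━┃......................┃ main.json            
 ┃ Im┃...........@..........┃ auth.ts              
 ┠───┃......................┃pers.js               
 ┃   ┃......................┃efile                 
 ┃   ┃......................┃                      
 ┃   ┃......................┃━━━━━━━━━━━━━━━━━━━━━━
 ┃   ┃......................┃┃                     
 ┃   ┃......................┃┃                     
 ┃   ┃......................┃┃                     


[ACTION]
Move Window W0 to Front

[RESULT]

     ┃ MapNavigator         ┃ree                   
     ┠──────────────────────┨──────────────────────
     ┃.................~....┃ct/                   
     ┃............~....~....┃t.py                  
     ┃..........~...........┃ws/                   
     ┃.........~............┃arser.rs              
     ┃..........~.....##....┃arser.h               
     ┃.................#....┃odels/                
 ┏━━━━━━━━━━━━━━━━━━━━━━━━━━━┓main.json            
 ┃ ImageViewer               ┃auth.ts              
 ┠───────────────────────────┨ers.js               
 ┃                           ┃file                 
 ┃                           ┃                     
 ┃        ▒  ▓    ▓  ▒       ┃━━━━━━━━━━━━━━━━━━━━━
 ┃                           ┃                     
 ┃       █▒   ▒  ▒   ▒█      ┃                     
 ┃        ░▓  ░▒▒░  ▓░       ┃                     


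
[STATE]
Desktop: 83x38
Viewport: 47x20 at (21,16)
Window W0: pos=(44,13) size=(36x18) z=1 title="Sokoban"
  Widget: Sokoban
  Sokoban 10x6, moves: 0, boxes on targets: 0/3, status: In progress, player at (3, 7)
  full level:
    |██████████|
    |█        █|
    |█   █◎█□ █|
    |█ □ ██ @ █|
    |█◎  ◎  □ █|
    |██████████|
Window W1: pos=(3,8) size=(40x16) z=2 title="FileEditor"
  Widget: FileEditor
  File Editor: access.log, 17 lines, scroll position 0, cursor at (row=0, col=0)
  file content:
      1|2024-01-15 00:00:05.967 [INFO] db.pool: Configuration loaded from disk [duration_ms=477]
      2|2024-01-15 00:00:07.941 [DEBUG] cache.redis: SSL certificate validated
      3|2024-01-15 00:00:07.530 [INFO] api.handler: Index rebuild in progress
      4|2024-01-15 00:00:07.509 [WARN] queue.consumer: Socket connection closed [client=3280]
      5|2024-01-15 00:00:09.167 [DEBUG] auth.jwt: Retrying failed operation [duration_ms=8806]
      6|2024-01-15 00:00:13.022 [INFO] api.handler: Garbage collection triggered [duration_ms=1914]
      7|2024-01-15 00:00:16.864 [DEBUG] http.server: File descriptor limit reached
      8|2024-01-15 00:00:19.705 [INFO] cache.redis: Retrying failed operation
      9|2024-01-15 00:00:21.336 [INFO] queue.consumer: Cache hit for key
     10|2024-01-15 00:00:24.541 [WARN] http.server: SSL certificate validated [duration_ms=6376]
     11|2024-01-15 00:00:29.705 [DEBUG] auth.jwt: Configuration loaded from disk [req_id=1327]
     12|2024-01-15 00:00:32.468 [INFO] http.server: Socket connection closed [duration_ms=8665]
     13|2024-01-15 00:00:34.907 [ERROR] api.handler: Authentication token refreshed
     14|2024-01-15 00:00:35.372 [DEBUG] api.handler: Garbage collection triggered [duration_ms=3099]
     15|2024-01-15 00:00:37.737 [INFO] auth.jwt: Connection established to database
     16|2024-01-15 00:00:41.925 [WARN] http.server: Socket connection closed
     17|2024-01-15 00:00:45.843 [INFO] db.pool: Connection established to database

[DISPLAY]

13.022 [INFO] api.ha░┃ ┃██████████             
16.864 [DEBUG] http.░┃ ┃█        █             
19.705 [INFO] cache.░┃ ┃█   █◎█□ █             
21.336 [INFO] queue.░┃ ┃█ □ ██ @ █             
24.541 [WARN] http.s░┃ ┃█◎  ◎  □ █             
29.705 [DEBUG] auth.░┃ ┃██████████             
32.468 [INFO] http.s▼┃ ┃Moves: 0  0/3          
━━━━━━━━━━━━━━━━━━━━━┛ ┃                       
                       ┃                       
                       ┃                       
                       ┃                       
                       ┃                       
                       ┃                       
                       ┃                       
                       ┗━━━━━━━━━━━━━━━━━━━━━━━
                                               
                                               
                                               
                                               
                                               


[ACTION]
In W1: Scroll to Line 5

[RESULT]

24.541 [WARN] http.s░┃ ┃██████████             
29.705 [DEBUG] auth.░┃ ┃█        █             
32.468 [INFO] http.s░┃ ┃█   █◎█□ █             
34.907 [ERROR] api.h░┃ ┃█ □ ██ @ █             
35.372 [DEBUG] api.h█┃ ┃█◎  ◎  □ █             
37.737 [INFO] auth.j░┃ ┃██████████             
41.925 [WARN] http.s▼┃ ┃Moves: 0  0/3          
━━━━━━━━━━━━━━━━━━━━━┛ ┃                       
                       ┃                       
                       ┃                       
                       ┃                       
                       ┃                       
                       ┃                       
                       ┃                       
                       ┗━━━━━━━━━━━━━━━━━━━━━━━
                                               
                                               
                                               
                                               
                                               


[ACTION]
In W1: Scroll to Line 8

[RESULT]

29.705 [DEBUG] auth.░┃ ┃██████████             
32.468 [INFO] http.s░┃ ┃█        █             
34.907 [ERROR] api.h░┃ ┃█   █◎█□ █             
35.372 [DEBUG] api.h░┃ ┃█ □ ██ @ █             
37.737 [INFO] auth.j░┃ ┃█◎  ◎  □ █             
41.925 [WARN] http.s█┃ ┃██████████             
45.843 [INFO] db.poo▼┃ ┃Moves: 0  0/3          
━━━━━━━━━━━━━━━━━━━━━┛ ┃                       
                       ┃                       
                       ┃                       
                       ┃                       
                       ┃                       
                       ┃                       
                       ┃                       
                       ┗━━━━━━━━━━━━━━━━━━━━━━━
                                               
                                               
                                               
                                               
                                               


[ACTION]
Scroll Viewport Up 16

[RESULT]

                                               
                                               
                                               
                                               
                                               
                                               
                                               
                                               
━━━━━━━━━━━━━━━━━━━━━┓                         
                     ┃                         
─────────────────────┨                         
13.022 [INFO] api.ha▲┃                         
16.864 [DEBUG] http.░┃                         
19.705 [INFO] cache.░┃ ┏━━━━━━━━━━━━━━━━━━━━━━━
21.336 [INFO] queue.░┃ ┃ Sokoban               
24.541 [WARN] http.s░┃ ┠───────────────────────
29.705 [DEBUG] auth.░┃ ┃██████████             
32.468 [INFO] http.s░┃ ┃█        █             
34.907 [ERROR] api.h░┃ ┃█   █◎█□ █             
35.372 [DEBUG] api.h░┃ ┃█ □ ██ @ █             
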